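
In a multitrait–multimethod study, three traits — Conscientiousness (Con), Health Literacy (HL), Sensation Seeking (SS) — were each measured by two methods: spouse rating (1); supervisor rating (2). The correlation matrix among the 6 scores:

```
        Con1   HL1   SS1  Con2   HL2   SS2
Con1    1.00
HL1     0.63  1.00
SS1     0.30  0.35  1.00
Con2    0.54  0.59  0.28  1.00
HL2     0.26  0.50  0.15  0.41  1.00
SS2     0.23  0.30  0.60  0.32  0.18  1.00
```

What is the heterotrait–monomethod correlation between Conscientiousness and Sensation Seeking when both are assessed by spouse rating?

Different traits, same method: r(Con1, SS1) = 0.30.

0.30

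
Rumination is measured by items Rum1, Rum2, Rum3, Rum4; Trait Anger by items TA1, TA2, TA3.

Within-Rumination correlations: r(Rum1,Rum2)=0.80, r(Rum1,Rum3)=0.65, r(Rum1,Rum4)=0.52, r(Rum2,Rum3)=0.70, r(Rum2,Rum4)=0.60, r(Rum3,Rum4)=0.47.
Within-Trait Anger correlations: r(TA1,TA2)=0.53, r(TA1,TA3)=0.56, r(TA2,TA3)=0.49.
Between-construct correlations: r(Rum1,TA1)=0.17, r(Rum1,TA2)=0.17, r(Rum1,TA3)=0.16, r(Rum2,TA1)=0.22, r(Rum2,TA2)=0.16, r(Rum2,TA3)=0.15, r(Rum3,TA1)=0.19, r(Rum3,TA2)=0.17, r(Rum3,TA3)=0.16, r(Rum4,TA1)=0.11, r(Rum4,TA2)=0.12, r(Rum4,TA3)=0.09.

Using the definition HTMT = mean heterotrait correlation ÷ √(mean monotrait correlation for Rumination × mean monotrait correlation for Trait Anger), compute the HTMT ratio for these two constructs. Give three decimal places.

0.272

Between-construct mean = 1.87/12 = 0.1558.
Mean within-Rum = 3.74/6 = 0.6233; mean within-TA = 1.58/3 = 0.5267.
Geometric mean = √(0.6233 × 0.5267) = 0.5730.
HTMT = 0.1558 / 0.5730 = 0.272.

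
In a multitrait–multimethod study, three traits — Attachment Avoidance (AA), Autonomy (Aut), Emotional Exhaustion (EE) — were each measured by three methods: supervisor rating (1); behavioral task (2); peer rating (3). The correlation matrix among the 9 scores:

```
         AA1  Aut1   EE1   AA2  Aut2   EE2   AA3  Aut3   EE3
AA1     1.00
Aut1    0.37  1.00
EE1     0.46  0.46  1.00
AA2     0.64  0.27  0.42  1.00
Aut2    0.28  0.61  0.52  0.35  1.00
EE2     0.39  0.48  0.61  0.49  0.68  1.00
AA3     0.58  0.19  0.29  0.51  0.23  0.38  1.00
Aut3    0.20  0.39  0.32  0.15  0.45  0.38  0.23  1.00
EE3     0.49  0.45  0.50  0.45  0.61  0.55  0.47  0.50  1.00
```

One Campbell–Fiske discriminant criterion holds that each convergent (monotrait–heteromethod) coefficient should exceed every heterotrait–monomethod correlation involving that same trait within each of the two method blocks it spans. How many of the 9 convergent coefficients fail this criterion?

6

Each convergent coefficient versus the relevant comparison correlations:
AA (methods 1·2): 0.64 vs {0.37, 0.35, 0.46, 0.49} → pass.
AA (methods 1·3): 0.58 vs {0.37, 0.23, 0.46, 0.47} → pass.
AA (methods 2·3): 0.51 vs {0.35, 0.23, 0.49, 0.47} → pass.
Aut (methods 1·2): 0.61 vs {0.37, 0.35, 0.46, 0.68} → fail.
Aut (methods 1·3): 0.39 vs {0.37, 0.23, 0.46, 0.50} → fail.
Aut (methods 2·3): 0.45 vs {0.35, 0.23, 0.68, 0.50} → fail.
EE (methods 1·2): 0.61 vs {0.46, 0.49, 0.46, 0.68} → fail.
EE (methods 1·3): 0.50 vs {0.46, 0.47, 0.46, 0.50} → fail.
EE (methods 2·3): 0.55 vs {0.49, 0.47, 0.68, 0.50} → fail.
6 of 9 fail.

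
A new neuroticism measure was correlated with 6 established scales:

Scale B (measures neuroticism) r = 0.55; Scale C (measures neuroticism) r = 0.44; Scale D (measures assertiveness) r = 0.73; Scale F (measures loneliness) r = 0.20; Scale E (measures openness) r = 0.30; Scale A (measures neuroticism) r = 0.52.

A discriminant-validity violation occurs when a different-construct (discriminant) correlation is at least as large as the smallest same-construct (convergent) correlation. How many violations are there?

1

Convergent (same construct = neuroticism): Scale B, Scale C, Scale A.
Smallest convergent = 0.44. Discriminant values: 0.73, 0.20, 0.30; count ≥ 0.44 → 1.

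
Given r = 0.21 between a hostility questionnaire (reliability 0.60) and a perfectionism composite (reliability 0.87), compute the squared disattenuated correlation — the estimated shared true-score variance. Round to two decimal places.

Disattenuated r = 0.21 / √(0.60 × 0.87) = 0.21 / 0.7225 = 0.2907.
Shared true-score variance = 0.2907² = 0.0845 ≈ 0.08.

0.08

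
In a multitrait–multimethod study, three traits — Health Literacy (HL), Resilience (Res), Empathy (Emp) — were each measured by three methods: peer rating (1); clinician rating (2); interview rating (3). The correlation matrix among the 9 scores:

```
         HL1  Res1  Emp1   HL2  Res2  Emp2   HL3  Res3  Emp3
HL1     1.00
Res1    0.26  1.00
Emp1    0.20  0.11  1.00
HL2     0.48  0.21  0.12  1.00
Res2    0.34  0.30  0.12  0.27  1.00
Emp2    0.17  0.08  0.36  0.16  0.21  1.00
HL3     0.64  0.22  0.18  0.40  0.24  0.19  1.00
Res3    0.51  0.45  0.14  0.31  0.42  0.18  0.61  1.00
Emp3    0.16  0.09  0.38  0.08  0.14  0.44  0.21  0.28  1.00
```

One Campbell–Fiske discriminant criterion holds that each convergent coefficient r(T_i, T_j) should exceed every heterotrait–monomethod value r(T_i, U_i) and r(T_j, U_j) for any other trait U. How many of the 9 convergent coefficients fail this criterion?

Checking each validity diagonal entry against its comparison values:
HL (methods 1·2): 0.48 vs {0.26, 0.27, 0.20, 0.16} → pass.
HL (methods 1·3): 0.64 vs {0.26, 0.61, 0.20, 0.21} → pass.
HL (methods 2·3): 0.40 vs {0.27, 0.61, 0.16, 0.21} → fail.
Res (methods 1·2): 0.30 vs {0.26, 0.27, 0.11, 0.21} → pass.
Res (methods 1·3): 0.45 vs {0.26, 0.61, 0.11, 0.28} → fail.
Res (methods 2·3): 0.42 vs {0.27, 0.61, 0.21, 0.28} → fail.
Emp (methods 1·2): 0.36 vs {0.20, 0.16, 0.11, 0.21} → pass.
Emp (methods 1·3): 0.38 vs {0.20, 0.21, 0.11, 0.28} → pass.
Emp (methods 2·3): 0.44 vs {0.16, 0.21, 0.21, 0.28} → pass.
3 of 9 fail.

3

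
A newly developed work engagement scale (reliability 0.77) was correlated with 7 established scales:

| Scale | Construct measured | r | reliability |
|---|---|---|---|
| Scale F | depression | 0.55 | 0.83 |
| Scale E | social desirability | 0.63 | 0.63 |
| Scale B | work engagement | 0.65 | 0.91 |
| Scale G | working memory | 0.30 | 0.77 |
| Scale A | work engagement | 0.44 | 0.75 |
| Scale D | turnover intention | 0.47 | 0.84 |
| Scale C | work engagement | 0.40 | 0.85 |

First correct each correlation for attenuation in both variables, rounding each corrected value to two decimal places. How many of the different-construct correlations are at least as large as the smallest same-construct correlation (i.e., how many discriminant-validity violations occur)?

3

Disattenuated r (r / √(r_scale · r_new)):
  Scale F (disc): 0.55 / √(0.83·0.77) = 0.69
  Scale E (disc): 0.63 / √(0.63·0.77) = 0.90
  Scale B (conv): 0.65 / √(0.91·0.77) = 0.78
  Scale G (disc): 0.30 / √(0.77·0.77) = 0.39
  Scale A (conv): 0.44 / √(0.75·0.77) = 0.58
  Scale D (disc): 0.47 / √(0.84·0.77) = 0.58
  Scale C (conv): 0.40 / √(0.85·0.77) = 0.49
Smallest convergent = 0.49. Discriminant values: 0.69, 0.90, 0.39, 0.58; count ≥ 0.49 → 3.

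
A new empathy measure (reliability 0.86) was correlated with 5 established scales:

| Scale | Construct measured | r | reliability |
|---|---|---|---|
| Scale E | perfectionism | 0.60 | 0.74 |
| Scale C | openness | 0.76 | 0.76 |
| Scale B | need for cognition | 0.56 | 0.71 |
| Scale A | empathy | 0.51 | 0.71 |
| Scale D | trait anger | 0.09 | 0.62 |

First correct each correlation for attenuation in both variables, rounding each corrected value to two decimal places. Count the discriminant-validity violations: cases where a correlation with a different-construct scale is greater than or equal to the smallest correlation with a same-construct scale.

Disattenuated r (r / √(r_scale · r_new)):
  Scale E (disc): 0.60 / √(0.74·0.86) = 0.75
  Scale C (disc): 0.76 / √(0.76·0.86) = 0.94
  Scale B (disc): 0.56 / √(0.71·0.86) = 0.72
  Scale A (conv): 0.51 / √(0.71·0.86) = 0.65
  Scale D (disc): 0.09 / √(0.62·0.86) = 0.12
Smallest convergent = 0.65. Discriminant values: 0.75, 0.94, 0.72, 0.12; count ≥ 0.65 → 3.

3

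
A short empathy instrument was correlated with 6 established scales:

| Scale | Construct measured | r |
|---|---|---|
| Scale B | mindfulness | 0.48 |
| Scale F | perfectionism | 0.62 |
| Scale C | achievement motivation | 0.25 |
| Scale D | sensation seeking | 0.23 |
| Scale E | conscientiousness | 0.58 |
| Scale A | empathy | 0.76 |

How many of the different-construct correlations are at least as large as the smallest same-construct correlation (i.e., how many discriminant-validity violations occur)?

Convergent (same construct = empathy): Scale A.
Smallest convergent = 0.76. Discriminant values: 0.48, 0.62, 0.25, 0.23, 0.58; count ≥ 0.76 → 0.

0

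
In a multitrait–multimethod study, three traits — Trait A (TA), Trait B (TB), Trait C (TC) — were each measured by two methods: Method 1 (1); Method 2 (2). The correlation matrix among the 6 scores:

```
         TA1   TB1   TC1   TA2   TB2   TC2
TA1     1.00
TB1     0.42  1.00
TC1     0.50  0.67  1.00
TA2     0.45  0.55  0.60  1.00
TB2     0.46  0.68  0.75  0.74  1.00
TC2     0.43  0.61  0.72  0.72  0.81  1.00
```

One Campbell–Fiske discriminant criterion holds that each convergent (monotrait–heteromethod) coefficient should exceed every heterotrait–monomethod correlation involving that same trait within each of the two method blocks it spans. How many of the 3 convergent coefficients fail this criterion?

Checking each validity diagonal entry against its comparison values:
TA (methods 1·2): 0.45 vs {0.42, 0.74, 0.50, 0.72} → fail.
TB (methods 1·2): 0.68 vs {0.42, 0.74, 0.67, 0.81} → fail.
TC (methods 1·2): 0.72 vs {0.50, 0.72, 0.67, 0.81} → fail.
3 of 3 fail.

3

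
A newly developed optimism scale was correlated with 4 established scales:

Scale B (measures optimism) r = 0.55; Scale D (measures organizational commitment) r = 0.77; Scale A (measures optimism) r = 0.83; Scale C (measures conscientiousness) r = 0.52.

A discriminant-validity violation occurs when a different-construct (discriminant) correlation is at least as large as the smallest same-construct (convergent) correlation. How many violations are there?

1

Convergent (same construct = optimism): Scale B, Scale A.
Smallest convergent = 0.55. Discriminant values: 0.77, 0.52; count ≥ 0.55 → 1.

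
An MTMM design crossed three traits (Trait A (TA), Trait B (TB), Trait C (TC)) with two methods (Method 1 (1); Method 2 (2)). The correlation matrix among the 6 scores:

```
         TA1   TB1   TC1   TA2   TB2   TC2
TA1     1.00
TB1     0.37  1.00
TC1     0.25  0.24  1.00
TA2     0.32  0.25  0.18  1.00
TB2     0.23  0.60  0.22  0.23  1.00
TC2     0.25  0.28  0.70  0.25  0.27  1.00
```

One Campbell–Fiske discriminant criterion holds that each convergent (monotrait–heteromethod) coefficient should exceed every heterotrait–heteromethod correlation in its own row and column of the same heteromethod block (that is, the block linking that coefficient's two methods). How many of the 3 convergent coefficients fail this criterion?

Convergent coefficients and their comparison sets:
TA (methods 1·2): 0.32 vs {0.23, 0.25, 0.25, 0.18} → pass.
TB (methods 1·2): 0.60 vs {0.25, 0.23, 0.28, 0.22} → pass.
TC (methods 1·2): 0.70 vs {0.18, 0.25, 0.22, 0.28} → pass.
0 of 3 fail.

0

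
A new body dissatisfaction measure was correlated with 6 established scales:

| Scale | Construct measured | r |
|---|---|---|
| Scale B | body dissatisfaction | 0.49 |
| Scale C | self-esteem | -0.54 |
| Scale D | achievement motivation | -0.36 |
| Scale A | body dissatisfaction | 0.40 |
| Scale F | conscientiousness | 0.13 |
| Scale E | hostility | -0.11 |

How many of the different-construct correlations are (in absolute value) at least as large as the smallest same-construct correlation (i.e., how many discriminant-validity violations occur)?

Convergent (same construct = body dissatisfaction): Scale B, Scale A.
Smallest convergent = 0.40. Discriminant |r|: 0.54, 0.36, 0.13, 0.11; count ≥ 0.40 → 1.

1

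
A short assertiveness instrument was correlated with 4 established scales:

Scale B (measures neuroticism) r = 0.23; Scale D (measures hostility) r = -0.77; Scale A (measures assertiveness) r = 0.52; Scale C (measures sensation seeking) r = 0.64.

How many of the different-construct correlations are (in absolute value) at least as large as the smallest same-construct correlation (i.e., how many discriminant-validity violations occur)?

Convergent (same construct = assertiveness): Scale A.
Smallest convergent = 0.52. Discriminant |r|: 0.23, 0.77, 0.64; count ≥ 0.52 → 2.

2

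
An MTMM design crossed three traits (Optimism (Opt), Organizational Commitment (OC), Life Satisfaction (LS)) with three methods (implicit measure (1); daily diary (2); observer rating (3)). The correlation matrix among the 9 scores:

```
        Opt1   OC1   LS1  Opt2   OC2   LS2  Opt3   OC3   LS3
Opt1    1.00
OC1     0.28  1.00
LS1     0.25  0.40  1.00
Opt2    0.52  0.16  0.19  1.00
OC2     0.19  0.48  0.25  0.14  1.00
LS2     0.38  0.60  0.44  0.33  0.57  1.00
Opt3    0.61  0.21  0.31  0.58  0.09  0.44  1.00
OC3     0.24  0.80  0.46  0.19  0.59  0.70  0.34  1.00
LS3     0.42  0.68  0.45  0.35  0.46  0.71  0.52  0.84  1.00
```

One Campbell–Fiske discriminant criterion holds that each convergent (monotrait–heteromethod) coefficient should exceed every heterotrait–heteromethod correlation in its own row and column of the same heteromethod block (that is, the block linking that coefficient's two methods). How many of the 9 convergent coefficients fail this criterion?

Convergent coefficients and their comparison sets:
Opt (methods 1·2): 0.52 vs {0.19, 0.16, 0.38, 0.19} → pass.
Opt (methods 1·3): 0.61 vs {0.24, 0.21, 0.42, 0.31} → pass.
Opt (methods 2·3): 0.58 vs {0.19, 0.09, 0.35, 0.44} → pass.
OC (methods 1·2): 0.48 vs {0.16, 0.19, 0.60, 0.25} → fail.
OC (methods 1·3): 0.80 vs {0.21, 0.24, 0.68, 0.46} → pass.
OC (methods 2·3): 0.59 vs {0.09, 0.19, 0.46, 0.70} → fail.
LS (methods 1·2): 0.44 vs {0.19, 0.38, 0.25, 0.60} → fail.
LS (methods 1·3): 0.45 vs {0.31, 0.42, 0.46, 0.68} → fail.
LS (methods 2·3): 0.71 vs {0.44, 0.35, 0.70, 0.46} → pass.
4 of 9 fail.

4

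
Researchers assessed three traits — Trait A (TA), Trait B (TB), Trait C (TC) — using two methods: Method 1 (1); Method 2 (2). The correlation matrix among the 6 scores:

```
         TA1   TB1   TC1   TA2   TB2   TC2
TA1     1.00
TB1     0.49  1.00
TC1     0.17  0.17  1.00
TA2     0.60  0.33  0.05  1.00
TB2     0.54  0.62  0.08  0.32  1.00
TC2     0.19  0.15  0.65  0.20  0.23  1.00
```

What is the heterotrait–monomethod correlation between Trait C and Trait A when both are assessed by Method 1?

0.17

Different traits, same method: r(TC1, TA1) = 0.17.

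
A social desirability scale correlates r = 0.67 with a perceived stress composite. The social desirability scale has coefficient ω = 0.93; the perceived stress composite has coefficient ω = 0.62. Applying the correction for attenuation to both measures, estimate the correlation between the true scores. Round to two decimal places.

0.88

r_true = r_obs / √(r_xx · r_yy) = 0.67 / √(0.93 × 0.62) = 0.67 / √0.5766 = 0.67 / 0.7593 ≈ 0.88.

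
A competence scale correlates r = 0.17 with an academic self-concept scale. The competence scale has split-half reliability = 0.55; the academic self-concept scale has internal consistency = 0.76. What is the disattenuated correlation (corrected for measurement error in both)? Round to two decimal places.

0.26

r_true = r_obs / √(r_xx · r_yy) = 0.17 / √(0.55 × 0.76) = 0.17 / √0.4180 = 0.17 / 0.6465 ≈ 0.26.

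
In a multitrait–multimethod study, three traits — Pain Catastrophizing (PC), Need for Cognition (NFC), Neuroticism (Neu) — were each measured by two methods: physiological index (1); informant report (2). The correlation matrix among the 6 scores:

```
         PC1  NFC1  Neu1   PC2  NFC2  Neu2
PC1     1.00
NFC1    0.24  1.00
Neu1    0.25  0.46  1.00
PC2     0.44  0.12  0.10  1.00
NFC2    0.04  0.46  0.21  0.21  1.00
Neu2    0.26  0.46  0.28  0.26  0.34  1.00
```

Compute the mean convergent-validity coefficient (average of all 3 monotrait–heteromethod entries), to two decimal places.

Convergent values: 0.44, 0.46, 0.28; mean = 1.18/3 = 0.39.

0.39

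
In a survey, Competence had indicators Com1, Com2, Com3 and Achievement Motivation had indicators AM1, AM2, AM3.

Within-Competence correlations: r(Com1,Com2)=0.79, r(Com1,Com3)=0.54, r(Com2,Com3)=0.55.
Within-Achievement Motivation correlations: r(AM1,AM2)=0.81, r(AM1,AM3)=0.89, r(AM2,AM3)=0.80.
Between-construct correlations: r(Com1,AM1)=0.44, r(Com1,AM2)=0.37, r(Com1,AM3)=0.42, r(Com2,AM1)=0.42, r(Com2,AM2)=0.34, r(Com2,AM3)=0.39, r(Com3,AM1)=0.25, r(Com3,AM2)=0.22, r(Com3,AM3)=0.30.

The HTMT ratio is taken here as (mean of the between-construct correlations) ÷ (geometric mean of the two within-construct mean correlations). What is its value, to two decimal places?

0.48

Between-construct mean = 3.15/9 = 0.3500.
Mean within-Com = 1.88/3 = 0.6267; mean within-AM = 2.50/3 = 0.8333.
Geometric mean = √(0.6267 × 0.8333) = 0.7227.
HTMT = 0.3500 / 0.7227 = 0.48.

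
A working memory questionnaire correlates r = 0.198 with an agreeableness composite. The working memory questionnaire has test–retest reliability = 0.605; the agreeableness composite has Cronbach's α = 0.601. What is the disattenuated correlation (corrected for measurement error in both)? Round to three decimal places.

0.328

r_true = r_obs / √(r_xx · r_yy) = 0.198 / √(0.605 × 0.601) = 0.198 / √0.363605 = 0.198 / 0.6030 ≈ 0.328.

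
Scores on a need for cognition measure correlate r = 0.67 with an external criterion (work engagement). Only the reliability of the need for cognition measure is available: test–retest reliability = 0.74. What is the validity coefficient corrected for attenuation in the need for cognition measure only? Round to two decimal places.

0.78

Single correction: r_c = r_obs / √r_xx = 0.67 / √0.74 = 0.67 / 0.8602 ≈ 0.78.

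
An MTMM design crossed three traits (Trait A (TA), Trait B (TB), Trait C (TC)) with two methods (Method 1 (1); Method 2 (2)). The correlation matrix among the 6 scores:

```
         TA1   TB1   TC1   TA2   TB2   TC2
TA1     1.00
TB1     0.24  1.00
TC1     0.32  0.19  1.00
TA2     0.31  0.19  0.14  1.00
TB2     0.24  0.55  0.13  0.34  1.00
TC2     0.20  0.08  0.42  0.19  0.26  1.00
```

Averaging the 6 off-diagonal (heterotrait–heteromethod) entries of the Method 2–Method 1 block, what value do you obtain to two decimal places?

0.16

HTHM values (method 2 × method 1): 0.19, 0.14, 0.24, 0.13, 0.20, 0.08; mean = 0.98/6 = 0.16.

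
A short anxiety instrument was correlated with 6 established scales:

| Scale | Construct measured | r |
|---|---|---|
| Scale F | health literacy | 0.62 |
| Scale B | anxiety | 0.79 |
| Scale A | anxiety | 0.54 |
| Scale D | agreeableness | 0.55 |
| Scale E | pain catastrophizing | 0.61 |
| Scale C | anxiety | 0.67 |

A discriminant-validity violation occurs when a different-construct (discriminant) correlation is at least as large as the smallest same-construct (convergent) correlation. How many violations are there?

3

Convergent (same construct = anxiety): Scale B, Scale A, Scale C.
Smallest convergent = 0.54. Discriminant values: 0.62, 0.55, 0.61; count ≥ 0.54 → 3.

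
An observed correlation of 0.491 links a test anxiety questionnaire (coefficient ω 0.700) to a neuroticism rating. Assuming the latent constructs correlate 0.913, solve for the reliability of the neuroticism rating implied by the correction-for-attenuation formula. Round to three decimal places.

r_true = r_obs / √(r_xx · r_yy) ⇒ 0.913 = 0.491 / √(0.700 · r_yy).
√(0.700 · r_yy) = 0.491 / 0.913 = 0.5378; 0.700 · r_yy = 0.2892; r_yy = 0.2892 / 0.700 ≈ 0.413.

0.413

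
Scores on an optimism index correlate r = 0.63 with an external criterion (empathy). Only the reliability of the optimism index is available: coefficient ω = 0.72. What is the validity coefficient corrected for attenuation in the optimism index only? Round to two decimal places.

Single correction: r_c = r_obs / √r_xx = 0.63 / √0.72 = 0.63 / 0.8485 ≈ 0.74.

0.74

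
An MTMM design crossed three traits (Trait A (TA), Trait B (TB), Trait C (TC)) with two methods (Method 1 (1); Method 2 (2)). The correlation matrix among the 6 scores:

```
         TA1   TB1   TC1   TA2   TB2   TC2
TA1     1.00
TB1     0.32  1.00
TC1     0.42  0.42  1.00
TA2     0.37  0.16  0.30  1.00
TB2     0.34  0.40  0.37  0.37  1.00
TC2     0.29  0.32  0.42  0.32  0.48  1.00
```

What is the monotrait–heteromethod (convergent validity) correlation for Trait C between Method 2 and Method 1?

Same trait (TC), different methods: r(TC2, TC1) = 0.42.

0.42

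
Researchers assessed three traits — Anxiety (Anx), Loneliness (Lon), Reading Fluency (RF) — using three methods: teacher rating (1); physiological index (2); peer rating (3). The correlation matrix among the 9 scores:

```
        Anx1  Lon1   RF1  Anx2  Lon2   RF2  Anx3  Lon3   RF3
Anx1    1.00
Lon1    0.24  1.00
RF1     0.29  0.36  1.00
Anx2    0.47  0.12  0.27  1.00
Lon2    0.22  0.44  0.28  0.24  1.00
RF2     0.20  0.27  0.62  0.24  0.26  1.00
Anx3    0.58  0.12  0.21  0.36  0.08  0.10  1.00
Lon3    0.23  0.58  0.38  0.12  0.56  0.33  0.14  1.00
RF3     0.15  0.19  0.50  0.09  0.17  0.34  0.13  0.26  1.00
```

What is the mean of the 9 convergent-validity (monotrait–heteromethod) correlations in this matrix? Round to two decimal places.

Convergent values: 0.47, 0.58, 0.36, 0.44, 0.58, 0.56, 0.62, 0.50, 0.34; mean = 4.45/9 = 0.49.

0.49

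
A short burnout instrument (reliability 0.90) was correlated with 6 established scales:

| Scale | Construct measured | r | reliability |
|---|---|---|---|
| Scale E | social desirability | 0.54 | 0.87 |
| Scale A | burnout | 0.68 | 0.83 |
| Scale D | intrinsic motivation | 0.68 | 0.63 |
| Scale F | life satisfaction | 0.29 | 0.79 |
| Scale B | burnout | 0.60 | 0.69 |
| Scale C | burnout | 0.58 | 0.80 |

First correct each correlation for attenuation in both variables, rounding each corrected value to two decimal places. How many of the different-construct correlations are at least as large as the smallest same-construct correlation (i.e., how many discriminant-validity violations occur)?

Disattenuated r (r / √(r_scale · r_new)):
  Scale E (disc): 0.54 / √(0.87·0.90) = 0.61
  Scale A (conv): 0.68 / √(0.83·0.90) = 0.79
  Scale D (disc): 0.68 / √(0.63·0.90) = 0.90
  Scale F (disc): 0.29 / √(0.79·0.90) = 0.34
  Scale B (conv): 0.60 / √(0.69·0.90) = 0.76
  Scale C (conv): 0.58 / √(0.80·0.90) = 0.68
Smallest convergent = 0.68. Discriminant values: 0.61, 0.90, 0.34; count ≥ 0.68 → 1.

1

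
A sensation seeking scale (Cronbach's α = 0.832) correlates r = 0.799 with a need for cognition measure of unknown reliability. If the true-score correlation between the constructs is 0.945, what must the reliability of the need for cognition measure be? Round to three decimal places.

r_true = r_obs / √(r_xx · r_yy) ⇒ 0.945 = 0.799 / √(0.832 · r_yy).
√(0.832 · r_yy) = 0.799 / 0.945 = 0.8455; 0.832 · r_yy = 0.7149; r_yy = 0.7149 / 0.832 ≈ 0.859.

0.859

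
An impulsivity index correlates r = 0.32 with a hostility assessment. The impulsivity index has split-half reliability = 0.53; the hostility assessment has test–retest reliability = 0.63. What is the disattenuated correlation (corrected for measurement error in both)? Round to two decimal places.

0.55

r_true = r_obs / √(r_xx · r_yy) = 0.32 / √(0.53 × 0.63) = 0.32 / √0.3339 = 0.32 / 0.5778 ≈ 0.55.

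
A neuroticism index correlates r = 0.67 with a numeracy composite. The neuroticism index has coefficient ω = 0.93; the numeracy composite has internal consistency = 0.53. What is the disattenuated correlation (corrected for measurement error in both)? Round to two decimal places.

r_true = r_obs / √(r_xx · r_yy) = 0.67 / √(0.93 × 0.53) = 0.67 / √0.4929 = 0.67 / 0.7021 ≈ 0.95.

0.95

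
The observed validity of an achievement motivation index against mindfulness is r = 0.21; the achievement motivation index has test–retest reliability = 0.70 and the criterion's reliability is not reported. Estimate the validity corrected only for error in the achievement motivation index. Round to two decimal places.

Single correction: r_c = r_obs / √r_xx = 0.21 / √0.70 = 0.21 / 0.8367 ≈ 0.25.

0.25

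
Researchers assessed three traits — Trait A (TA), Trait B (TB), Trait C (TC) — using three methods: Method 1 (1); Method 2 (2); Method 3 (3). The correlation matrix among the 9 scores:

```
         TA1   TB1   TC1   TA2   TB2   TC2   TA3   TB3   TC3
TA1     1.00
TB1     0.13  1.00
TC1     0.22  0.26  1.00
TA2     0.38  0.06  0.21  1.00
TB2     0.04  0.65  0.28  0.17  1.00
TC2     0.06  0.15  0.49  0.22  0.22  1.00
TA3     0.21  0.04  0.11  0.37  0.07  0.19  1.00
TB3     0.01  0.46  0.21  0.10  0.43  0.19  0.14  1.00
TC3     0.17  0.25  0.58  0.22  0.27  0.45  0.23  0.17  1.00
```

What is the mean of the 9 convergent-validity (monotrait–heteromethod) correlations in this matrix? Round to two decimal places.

0.45

Convergent values: 0.38, 0.21, 0.37, 0.65, 0.46, 0.43, 0.49, 0.58, 0.45; mean = 4.02/9 = 0.45.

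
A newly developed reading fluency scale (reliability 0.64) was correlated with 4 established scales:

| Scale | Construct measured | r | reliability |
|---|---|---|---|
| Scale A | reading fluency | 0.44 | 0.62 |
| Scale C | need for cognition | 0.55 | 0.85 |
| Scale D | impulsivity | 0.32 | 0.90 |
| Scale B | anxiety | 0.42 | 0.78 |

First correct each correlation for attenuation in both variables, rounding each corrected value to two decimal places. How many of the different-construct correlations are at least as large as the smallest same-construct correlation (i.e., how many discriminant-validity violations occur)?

Disattenuated r (r / √(r_scale · r_new)):
  Scale A (conv): 0.44 / √(0.62·0.64) = 0.70
  Scale C (disc): 0.55 / √(0.85·0.64) = 0.75
  Scale D (disc): 0.32 / √(0.90·0.64) = 0.42
  Scale B (disc): 0.42 / √(0.78·0.64) = 0.59
Smallest convergent = 0.70. Discriminant values: 0.75, 0.42, 0.59; count ≥ 0.70 → 1.

1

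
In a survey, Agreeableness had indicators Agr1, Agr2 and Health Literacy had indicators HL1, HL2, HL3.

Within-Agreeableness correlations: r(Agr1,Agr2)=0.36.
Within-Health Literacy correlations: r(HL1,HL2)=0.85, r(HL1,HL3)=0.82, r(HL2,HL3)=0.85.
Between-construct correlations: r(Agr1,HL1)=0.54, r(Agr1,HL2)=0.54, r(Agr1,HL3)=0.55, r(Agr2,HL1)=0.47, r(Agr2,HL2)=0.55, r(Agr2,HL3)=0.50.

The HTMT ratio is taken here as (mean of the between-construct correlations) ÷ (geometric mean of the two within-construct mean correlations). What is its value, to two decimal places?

0.95

Between-construct mean = 3.15/6 = 0.5250.
Mean within-Agr = 0.36/1 = 0.3600; mean within-HL = 2.52/3 = 0.8400.
Geometric mean = √(0.3600 × 0.8400) = 0.5499.
HTMT = 0.5250 / 0.5499 = 0.95.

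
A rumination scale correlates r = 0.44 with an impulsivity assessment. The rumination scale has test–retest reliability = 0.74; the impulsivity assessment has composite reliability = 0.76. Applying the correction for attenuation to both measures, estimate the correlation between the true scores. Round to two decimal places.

0.59

r_true = r_obs / √(r_xx · r_yy) = 0.44 / √(0.74 × 0.76) = 0.44 / √0.5624 = 0.44 / 0.7499 ≈ 0.59.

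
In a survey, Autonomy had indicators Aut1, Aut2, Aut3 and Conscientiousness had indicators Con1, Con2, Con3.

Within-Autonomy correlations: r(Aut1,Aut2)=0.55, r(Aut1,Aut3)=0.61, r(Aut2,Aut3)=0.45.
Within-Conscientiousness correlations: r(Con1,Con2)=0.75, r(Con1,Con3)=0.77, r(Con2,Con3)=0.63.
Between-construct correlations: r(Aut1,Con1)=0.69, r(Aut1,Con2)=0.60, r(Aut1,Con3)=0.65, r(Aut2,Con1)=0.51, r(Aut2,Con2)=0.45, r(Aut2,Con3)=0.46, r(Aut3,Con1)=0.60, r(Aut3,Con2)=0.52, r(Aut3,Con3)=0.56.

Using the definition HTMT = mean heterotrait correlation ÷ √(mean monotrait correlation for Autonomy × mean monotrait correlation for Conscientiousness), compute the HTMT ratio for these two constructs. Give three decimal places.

0.903

Between-construct mean = 5.04/9 = 0.5600.
Mean within-Aut = 1.61/3 = 0.5367; mean within-Con = 2.15/3 = 0.7167.
Geometric mean = √(0.5367 × 0.7167) = 0.6202.
HTMT = 0.5600 / 0.6202 = 0.903.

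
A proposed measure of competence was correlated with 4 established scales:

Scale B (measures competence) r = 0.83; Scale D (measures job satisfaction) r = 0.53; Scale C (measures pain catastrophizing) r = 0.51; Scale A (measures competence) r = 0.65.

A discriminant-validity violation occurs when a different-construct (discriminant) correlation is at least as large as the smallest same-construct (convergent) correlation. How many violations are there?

Convergent (same construct = competence): Scale B, Scale A.
Smallest convergent = 0.65. Discriminant values: 0.53, 0.51; count ≥ 0.65 → 0.

0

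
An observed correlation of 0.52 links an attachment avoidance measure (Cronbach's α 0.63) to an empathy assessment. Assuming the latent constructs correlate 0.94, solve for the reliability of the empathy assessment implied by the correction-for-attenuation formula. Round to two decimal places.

r_true = r_obs / √(r_xx · r_yy) ⇒ 0.94 = 0.52 / √(0.63 · r_yy).
√(0.63 · r_yy) = 0.52 / 0.94 = 0.5532; 0.63 · r_yy = 0.3060; r_yy = 0.3060 / 0.63 ≈ 0.49.

0.49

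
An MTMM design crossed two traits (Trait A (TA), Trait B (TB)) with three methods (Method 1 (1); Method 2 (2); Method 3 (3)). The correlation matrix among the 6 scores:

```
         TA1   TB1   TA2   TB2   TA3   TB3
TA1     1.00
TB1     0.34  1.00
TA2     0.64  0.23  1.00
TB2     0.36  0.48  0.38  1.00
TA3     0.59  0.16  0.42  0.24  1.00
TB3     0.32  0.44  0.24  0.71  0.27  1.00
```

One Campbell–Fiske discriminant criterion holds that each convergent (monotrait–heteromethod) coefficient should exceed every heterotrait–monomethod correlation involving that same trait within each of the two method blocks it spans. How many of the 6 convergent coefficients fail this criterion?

0

Checking each validity diagonal entry against its comparison values:
TA (methods 1·2): 0.64 vs {0.34, 0.38} → pass.
TA (methods 1·3): 0.59 vs {0.34, 0.27} → pass.
TA (methods 2·3): 0.42 vs {0.38, 0.27} → pass.
TB (methods 1·2): 0.48 vs {0.34, 0.38} → pass.
TB (methods 1·3): 0.44 vs {0.34, 0.27} → pass.
TB (methods 2·3): 0.71 vs {0.38, 0.27} → pass.
0 of 6 fail.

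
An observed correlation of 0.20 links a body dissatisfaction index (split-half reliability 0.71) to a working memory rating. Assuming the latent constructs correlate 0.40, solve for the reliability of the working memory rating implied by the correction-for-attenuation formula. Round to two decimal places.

r_true = r_obs / √(r_xx · r_yy) ⇒ 0.40 = 0.20 / √(0.71 · r_yy).
√(0.71 · r_yy) = 0.20 / 0.40 = 0.5000; 0.71 · r_yy = 0.2500; r_yy = 0.2500 / 0.71 ≈ 0.35.

0.35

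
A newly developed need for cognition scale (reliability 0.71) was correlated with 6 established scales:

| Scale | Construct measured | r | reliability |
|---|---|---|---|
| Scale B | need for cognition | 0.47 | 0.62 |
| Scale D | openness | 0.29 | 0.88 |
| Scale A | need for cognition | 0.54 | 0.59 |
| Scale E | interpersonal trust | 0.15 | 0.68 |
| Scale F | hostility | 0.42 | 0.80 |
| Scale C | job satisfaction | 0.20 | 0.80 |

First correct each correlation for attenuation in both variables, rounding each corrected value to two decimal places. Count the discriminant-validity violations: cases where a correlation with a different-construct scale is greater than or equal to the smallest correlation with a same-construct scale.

0

Disattenuated r (r / √(r_scale · r_new)):
  Scale B (conv): 0.47 / √(0.62·0.71) = 0.71
  Scale D (disc): 0.29 / √(0.88·0.71) = 0.37
  Scale A (conv): 0.54 / √(0.59·0.71) = 0.83
  Scale E (disc): 0.15 / √(0.68·0.71) = 0.22
  Scale F (disc): 0.42 / √(0.80·0.71) = 0.56
  Scale C (disc): 0.20 / √(0.80·0.71) = 0.27
Smallest convergent = 0.71. Discriminant values: 0.37, 0.22, 0.56, 0.27; count ≥ 0.71 → 0.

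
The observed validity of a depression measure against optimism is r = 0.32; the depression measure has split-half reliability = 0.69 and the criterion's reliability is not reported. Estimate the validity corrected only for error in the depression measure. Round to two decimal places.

Single correction: r_c = r_obs / √r_xx = 0.32 / √0.69 = 0.32 / 0.8307 ≈ 0.39.

0.39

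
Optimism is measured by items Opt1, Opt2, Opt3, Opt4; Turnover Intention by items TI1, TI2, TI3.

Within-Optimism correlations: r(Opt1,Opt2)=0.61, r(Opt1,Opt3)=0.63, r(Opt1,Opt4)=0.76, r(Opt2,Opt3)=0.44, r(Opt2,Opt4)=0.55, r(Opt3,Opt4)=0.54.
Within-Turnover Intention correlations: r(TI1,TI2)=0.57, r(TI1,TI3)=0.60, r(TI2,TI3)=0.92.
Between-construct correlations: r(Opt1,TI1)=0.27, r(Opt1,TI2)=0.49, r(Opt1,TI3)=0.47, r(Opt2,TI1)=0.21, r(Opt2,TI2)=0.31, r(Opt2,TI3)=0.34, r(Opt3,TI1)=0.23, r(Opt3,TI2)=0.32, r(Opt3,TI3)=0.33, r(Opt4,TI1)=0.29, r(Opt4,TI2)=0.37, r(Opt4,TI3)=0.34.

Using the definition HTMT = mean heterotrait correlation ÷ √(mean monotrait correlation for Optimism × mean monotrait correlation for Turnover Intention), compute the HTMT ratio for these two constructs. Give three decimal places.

Mean heterotrait r = 3.97/12 = 0.3308.
Mean within-Opt = 3.53/6 = 0.5883; mean within-TI = 2.09/3 = 0.6967.
Geometric mean = √(0.5883 × 0.6967) = 0.6402.
HTMT = 0.3308 / 0.6402 = 0.517.

0.517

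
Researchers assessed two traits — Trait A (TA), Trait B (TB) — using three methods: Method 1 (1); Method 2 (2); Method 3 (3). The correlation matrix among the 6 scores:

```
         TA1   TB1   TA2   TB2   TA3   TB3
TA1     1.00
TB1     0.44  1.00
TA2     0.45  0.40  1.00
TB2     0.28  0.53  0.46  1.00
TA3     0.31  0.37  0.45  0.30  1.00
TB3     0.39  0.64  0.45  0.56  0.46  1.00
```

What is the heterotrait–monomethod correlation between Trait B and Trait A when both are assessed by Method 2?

0.46

Different traits, same method: r(TB2, TA2) = 0.46.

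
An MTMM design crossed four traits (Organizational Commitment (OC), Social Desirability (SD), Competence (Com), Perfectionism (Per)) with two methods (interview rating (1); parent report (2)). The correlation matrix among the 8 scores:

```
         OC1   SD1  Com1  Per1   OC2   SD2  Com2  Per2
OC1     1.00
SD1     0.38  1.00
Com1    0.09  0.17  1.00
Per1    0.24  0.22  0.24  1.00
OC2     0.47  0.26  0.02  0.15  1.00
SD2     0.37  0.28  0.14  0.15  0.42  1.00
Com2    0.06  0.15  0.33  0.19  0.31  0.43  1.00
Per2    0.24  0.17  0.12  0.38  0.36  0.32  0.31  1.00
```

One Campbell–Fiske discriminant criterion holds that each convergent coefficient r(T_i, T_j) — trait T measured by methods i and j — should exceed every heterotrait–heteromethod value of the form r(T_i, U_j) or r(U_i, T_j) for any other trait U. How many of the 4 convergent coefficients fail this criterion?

1

Checking each validity diagonal entry against its comparison values:
OC (methods 1·2): 0.47 vs {0.37, 0.26, 0.06, 0.02, 0.24, 0.15} → pass.
SD (methods 1·2): 0.28 vs {0.26, 0.37, 0.15, 0.14, 0.17, 0.15} → fail.
Com (methods 1·2): 0.33 vs {0.02, 0.06, 0.14, 0.15, 0.12, 0.19} → pass.
Per (methods 1·2): 0.38 vs {0.15, 0.24, 0.15, 0.17, 0.19, 0.12} → pass.
1 of 4 fail.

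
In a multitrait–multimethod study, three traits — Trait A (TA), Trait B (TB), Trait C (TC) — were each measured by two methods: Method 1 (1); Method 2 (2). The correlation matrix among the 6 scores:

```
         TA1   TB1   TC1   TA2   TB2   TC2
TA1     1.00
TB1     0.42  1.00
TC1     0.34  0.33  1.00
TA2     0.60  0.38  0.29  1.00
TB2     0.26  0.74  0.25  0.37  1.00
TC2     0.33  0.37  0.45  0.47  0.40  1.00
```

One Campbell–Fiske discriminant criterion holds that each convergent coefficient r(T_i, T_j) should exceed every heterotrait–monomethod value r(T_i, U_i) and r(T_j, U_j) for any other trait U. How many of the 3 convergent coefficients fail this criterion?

1

Each convergent coefficient versus the relevant comparison correlations:
TA (methods 1·2): 0.60 vs {0.42, 0.37, 0.34, 0.47} → pass.
TB (methods 1·2): 0.74 vs {0.42, 0.37, 0.33, 0.40} → pass.
TC (methods 1·2): 0.45 vs {0.34, 0.47, 0.33, 0.40} → fail.
1 of 3 fail.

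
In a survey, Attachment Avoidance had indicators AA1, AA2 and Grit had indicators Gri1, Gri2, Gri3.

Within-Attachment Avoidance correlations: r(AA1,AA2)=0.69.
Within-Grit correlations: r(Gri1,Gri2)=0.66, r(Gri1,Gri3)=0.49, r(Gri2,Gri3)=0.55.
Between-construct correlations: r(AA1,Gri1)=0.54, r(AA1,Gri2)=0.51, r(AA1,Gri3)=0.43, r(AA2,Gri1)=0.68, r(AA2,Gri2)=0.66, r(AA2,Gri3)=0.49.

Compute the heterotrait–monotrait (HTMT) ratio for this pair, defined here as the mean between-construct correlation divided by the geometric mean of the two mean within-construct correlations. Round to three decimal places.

0.882

Mean heterotrait r = 3.31/6 = 0.5517.
Mean within-AA = 0.69/1 = 0.6900; mean within-Gri = 1.70/3 = 0.5667.
Geometric mean = √(0.6900 × 0.5667) = 0.6253.
HTMT = 0.5517 / 0.6253 = 0.882.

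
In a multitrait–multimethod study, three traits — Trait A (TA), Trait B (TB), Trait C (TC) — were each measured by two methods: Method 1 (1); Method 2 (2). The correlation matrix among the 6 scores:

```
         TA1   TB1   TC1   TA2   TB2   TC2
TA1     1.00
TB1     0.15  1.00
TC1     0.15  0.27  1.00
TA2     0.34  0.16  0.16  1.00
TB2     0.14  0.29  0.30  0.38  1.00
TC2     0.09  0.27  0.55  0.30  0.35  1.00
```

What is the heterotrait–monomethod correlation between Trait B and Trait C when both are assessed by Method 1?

0.27

Different traits, same method: r(TB1, TC1) = 0.27.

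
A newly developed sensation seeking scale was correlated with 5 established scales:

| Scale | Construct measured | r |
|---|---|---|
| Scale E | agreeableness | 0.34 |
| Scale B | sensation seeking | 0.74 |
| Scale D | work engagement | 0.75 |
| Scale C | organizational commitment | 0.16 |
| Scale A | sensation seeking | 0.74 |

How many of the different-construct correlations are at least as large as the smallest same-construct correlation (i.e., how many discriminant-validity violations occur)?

1

Convergent (same construct = sensation seeking): Scale B, Scale A.
Smallest convergent = 0.74. Discriminant values: 0.34, 0.75, 0.16; count ≥ 0.74 → 1.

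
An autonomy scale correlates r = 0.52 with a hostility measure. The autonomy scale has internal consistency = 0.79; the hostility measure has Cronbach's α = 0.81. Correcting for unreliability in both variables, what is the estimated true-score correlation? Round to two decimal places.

0.65

r_true = r_obs / √(r_xx · r_yy) = 0.52 / √(0.79 × 0.81) = 0.52 / √0.6399 = 0.52 / 0.7999 ≈ 0.65.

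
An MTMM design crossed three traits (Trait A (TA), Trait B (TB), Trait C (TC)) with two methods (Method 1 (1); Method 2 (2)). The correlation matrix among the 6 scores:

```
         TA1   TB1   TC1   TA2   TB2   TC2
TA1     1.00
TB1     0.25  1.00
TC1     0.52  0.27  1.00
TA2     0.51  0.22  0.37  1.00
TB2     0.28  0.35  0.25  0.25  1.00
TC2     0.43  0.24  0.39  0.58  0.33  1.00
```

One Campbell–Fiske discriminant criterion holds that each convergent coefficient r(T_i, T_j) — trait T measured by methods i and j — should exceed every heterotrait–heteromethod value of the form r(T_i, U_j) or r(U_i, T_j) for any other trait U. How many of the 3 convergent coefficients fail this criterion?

Checking each validity diagonal entry against its comparison values:
TA (methods 1·2): 0.51 vs {0.28, 0.22, 0.43, 0.37} → pass.
TB (methods 1·2): 0.35 vs {0.22, 0.28, 0.24, 0.25} → pass.
TC (methods 1·2): 0.39 vs {0.37, 0.43, 0.25, 0.24} → fail.
1 of 3 fail.

1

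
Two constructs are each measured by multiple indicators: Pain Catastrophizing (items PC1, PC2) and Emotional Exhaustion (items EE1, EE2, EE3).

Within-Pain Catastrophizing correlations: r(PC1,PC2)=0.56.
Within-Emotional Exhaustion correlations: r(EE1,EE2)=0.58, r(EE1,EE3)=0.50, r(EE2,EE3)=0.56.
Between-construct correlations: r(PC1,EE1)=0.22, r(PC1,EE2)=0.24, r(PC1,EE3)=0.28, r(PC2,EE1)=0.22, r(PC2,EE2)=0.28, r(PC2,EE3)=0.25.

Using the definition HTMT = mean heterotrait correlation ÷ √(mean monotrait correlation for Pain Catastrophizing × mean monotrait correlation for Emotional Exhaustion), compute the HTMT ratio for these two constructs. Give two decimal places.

Between-construct mean = 1.49/6 = 0.2483.
Mean within-PC = 0.56/1 = 0.5600; mean within-EE = 1.64/3 = 0.5467.
Geometric mean = √(0.5600 × 0.5467) = 0.5533.
HTMT = 0.2483 / 0.5533 = 0.45.

0.45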